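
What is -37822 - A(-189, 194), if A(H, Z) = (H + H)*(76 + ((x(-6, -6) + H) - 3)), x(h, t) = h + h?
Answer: -86206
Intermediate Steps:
x(h, t) = 2*h
A(H, Z) = 2*H*(61 + H) (A(H, Z) = (H + H)*(76 + ((2*(-6) + H) - 3)) = (2*H)*(76 + ((-12 + H) - 3)) = (2*H)*(76 + (-15 + H)) = (2*H)*(61 + H) = 2*H*(61 + H))
-37822 - A(-189, 194) = -37822 - 2*(-189)*(61 - 189) = -37822 - 2*(-189)*(-128) = -37822 - 1*48384 = -37822 - 48384 = -86206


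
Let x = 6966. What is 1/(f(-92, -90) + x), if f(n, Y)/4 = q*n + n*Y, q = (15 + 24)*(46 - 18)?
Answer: -1/361770 ≈ -2.7642e-6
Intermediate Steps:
q = 1092 (q = 39*28 = 1092)
f(n, Y) = 4368*n + 4*Y*n (f(n, Y) = 4*(1092*n + n*Y) = 4*(1092*n + Y*n) = 4368*n + 4*Y*n)
1/(f(-92, -90) + x) = 1/(4*(-92)*(1092 - 90) + 6966) = 1/(4*(-92)*1002 + 6966) = 1/(-368736 + 6966) = 1/(-361770) = -1/361770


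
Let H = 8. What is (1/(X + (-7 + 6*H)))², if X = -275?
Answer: 1/54756 ≈ 1.8263e-5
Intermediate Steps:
(1/(X + (-7 + 6*H)))² = (1/(-275 + (-7 + 6*8)))² = (1/(-275 + (-7 + 48)))² = (1/(-275 + 41))² = (1/(-234))² = (-1/234)² = 1/54756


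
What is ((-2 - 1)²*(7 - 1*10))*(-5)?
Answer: 135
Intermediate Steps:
((-2 - 1)²*(7 - 1*10))*(-5) = ((-3)²*(7 - 10))*(-5) = (9*(-3))*(-5) = -27*(-5) = 135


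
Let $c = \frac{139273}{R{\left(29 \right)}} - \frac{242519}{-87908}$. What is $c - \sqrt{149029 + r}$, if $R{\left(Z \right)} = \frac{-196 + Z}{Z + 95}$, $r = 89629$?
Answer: $- \frac{1518117648943}{14680636} - \sqrt{238658} \approx -1.039 \cdot 10^{5}$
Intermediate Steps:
$R{\left(Z \right)} = \frac{-196 + Z}{95 + Z}$
$c = - \frac{1518117648943}{14680636}$ ($c = \frac{139273}{\frac{1}{95 + 29} \left(-196 + 29\right)} - \frac{242519}{-87908} = \frac{139273}{\frac{1}{124} \left(-167\right)} - - \frac{242519}{87908} = \frac{139273}{\frac{1}{124} \left(-167\right)} + \frac{242519}{87908} = \frac{139273}{- \frac{167}{124}} + \frac{242519}{87908} = 139273 \left(- \frac{124}{167}\right) + \frac{242519}{87908} = - \frac{17269852}{167} + \frac{242519}{87908} = - \frac{1518117648943}{14680636} \approx -1.0341 \cdot 10^{5}$)
$c - \sqrt{149029 + r} = - \frac{1518117648943}{14680636} - \sqrt{149029 + 89629} = - \frac{1518117648943}{14680636} - \sqrt{238658}$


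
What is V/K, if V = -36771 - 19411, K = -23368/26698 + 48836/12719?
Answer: -681350941103/35950212 ≈ -18953.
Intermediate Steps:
K = 71900424/24255133 (K = -23368*1/26698 + 48836*(1/12719) = -11684/13349 + 48836/12719 = 71900424/24255133 ≈ 2.9643)
V = -56182
V/K = -56182/71900424/24255133 = -56182*24255133/71900424 = -681350941103/35950212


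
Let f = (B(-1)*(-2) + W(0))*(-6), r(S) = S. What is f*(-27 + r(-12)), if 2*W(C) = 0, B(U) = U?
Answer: 468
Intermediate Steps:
W(C) = 0 (W(C) = (1/2)*0 = 0)
f = -12 (f = (-1*(-2) + 0)*(-6) = (2 + 0)*(-6) = 2*(-6) = -12)
f*(-27 + r(-12)) = -12*(-27 - 12) = -12*(-39) = 468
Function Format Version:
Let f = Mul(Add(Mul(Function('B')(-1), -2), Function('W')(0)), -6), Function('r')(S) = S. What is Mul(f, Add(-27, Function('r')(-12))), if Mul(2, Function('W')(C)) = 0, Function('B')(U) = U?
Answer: 468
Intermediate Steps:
Function('W')(C) = 0 (Function('W')(C) = Mul(Rational(1, 2), 0) = 0)
f = -12 (f = Mul(Add(Mul(-1, -2), 0), -6) = Mul(Add(2, 0), -6) = Mul(2, -6) = -12)
Mul(f, Add(-27, Function('r')(-12))) = Mul(-12, Add(-27, -12)) = Mul(-12, -39) = 468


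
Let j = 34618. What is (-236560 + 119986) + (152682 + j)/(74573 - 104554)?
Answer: -3495192394/29981 ≈ -1.1658e+5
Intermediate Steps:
(-236560 + 119986) + (152682 + j)/(74573 - 104554) = (-236560 + 119986) + (152682 + 34618)/(74573 - 104554) = -116574 + 187300/(-29981) = -116574 + 187300*(-1/29981) = -116574 - 187300/29981 = -3495192394/29981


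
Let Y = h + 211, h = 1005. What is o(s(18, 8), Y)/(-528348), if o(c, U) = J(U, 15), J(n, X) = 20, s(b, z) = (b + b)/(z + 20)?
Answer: -5/132087 ≈ -3.7854e-5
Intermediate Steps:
Y = 1216 (Y = 1005 + 211 = 1216)
s(b, z) = 2*b/(20 + z) (s(b, z) = (2*b)/(20 + z) = 2*b/(20 + z))
o(c, U) = 20
o(s(18, 8), Y)/(-528348) = 20/(-528348) = 20*(-1/528348) = -5/132087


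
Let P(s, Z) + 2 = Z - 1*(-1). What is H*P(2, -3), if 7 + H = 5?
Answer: 8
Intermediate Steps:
H = -2 (H = -7 + 5 = -2)
P(s, Z) = -1 + Z (P(s, Z) = -2 + (Z - 1*(-1)) = -2 + (Z + 1) = -2 + (1 + Z) = -1 + Z)
H*P(2, -3) = -2*(-1 - 3) = -2*(-4) = 8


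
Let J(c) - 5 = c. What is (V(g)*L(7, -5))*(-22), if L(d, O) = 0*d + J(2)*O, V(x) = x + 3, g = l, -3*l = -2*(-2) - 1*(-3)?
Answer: 1540/3 ≈ 513.33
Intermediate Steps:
J(c) = 5 + c
l = -7/3 (l = -(-2*(-2) - 1*(-3))/3 = -(4 + 3)/3 = -1/3*7 = -7/3 ≈ -2.3333)
g = -7/3 ≈ -2.3333
V(x) = 3 + x
L(d, O) = 7*O (L(d, O) = 0*d + (5 + 2)*O = 0 + 7*O = 7*O)
(V(g)*L(7, -5))*(-22) = ((3 - 7/3)*(7*(-5)))*(-22) = ((2/3)*(-35))*(-22) = -70/3*(-22) = 1540/3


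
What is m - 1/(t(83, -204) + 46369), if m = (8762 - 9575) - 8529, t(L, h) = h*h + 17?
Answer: -822114685/88002 ≈ -9342.0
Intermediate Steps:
t(L, h) = 17 + h² (t(L, h) = h² + 17 = 17 + h²)
m = -9342 (m = -813 - 8529 = -9342)
m - 1/(t(83, -204) + 46369) = -9342 - 1/((17 + (-204)²) + 46369) = -9342 - 1/((17 + 41616) + 46369) = -9342 - 1/(41633 + 46369) = -9342 - 1/88002 = -822114685/88002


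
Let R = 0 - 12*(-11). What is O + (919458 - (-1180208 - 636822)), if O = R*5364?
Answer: 3444536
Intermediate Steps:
R = 132 (R = 0 + 132 = 132)
O = 708048 (O = 132*5364 = 708048)
O + (919458 - (-1180208 - 636822)) = 708048 + (919458 - (-1180208 - 636822)) = 708048 + (919458 - 1*(-1817030)) = 708048 + (919458 + 1817030) = 708048 + 2736488 = 3444536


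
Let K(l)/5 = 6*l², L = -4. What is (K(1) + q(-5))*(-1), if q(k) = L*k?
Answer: -50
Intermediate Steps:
q(k) = -4*k
K(l) = 30*l² (K(l) = 5*(6*l²) = 30*l²)
(K(1) + q(-5))*(-1) = (30*1² - 4*(-5))*(-1) = (30*1 + 20)*(-1) = (30 + 20)*(-1) = 50*(-1) = -50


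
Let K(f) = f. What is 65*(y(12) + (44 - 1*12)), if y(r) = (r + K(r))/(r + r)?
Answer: 2145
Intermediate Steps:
y(r) = 1 (y(r) = (r + r)/(r + r) = (2*r)/((2*r)) = (2*r)*(1/(2*r)) = 1)
65*(y(12) + (44 - 1*12)) = 65*(1 + (44 - 1*12)) = 65*(1 + (44 - 12)) = 65*(1 + 32) = 65*33 = 2145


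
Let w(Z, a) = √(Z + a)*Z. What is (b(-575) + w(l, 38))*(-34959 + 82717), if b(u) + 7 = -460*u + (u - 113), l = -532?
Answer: 12598799190 - 25407256*I*√494 ≈ 1.2599e+10 - 5.647e+8*I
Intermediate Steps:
w(Z, a) = Z*√(Z + a)
b(u) = -120 - 459*u (b(u) = -7 + (-460*u + (u - 113)) = -7 + (-460*u + (-113 + u)) = -7 + (-113 - 459*u) = -120 - 459*u)
(b(-575) + w(l, 38))*(-34959 + 82717) = ((-120 - 459*(-575)) - 532*√(-532 + 38))*(-34959 + 82717) = ((-120 + 263925) - 532*I*√494)*47758 = (263805 - 532*I*√494)*47758 = 12598799190 - 25407256*I*√494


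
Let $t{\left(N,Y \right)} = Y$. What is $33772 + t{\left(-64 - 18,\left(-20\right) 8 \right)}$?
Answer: $33612$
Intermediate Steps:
$33772 + t{\left(-64 - 18,\left(-20\right) 8 \right)} = 33772 - 160 = 33612$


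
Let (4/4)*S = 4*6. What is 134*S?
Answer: 3216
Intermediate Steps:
S = 24 (S = 4*6 = 24)
134*S = 134*24 = 3216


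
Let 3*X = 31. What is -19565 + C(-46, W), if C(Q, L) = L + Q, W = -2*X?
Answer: -58895/3 ≈ -19632.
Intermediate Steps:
X = 31/3 (X = (⅓)*31 = 31/3 ≈ 10.333)
W = -62/3 (W = -2*31/3 = -62/3 ≈ -20.667)
-19565 + C(-46, W) = -19565 + (-62/3 - 46) = -19565 - 200/3 = -58895/3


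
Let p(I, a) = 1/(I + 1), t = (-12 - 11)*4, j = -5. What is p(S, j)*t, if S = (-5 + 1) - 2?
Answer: 92/5 ≈ 18.400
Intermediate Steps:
S = -6 (S = -4 - 2 = -6)
t = -92 (t = -23*4 = -92)
p(I, a) = 1/(1 + I)
p(S, j)*t = -92/(1 - 6) = -92/(-5) = -1/5*(-92) = 92/5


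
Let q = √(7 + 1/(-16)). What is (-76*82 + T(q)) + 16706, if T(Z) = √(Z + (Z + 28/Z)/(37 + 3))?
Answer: 10474 + 111^(¾)*√49990/4440 ≈ 10476.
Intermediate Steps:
q = √111/4 (q = √(7 - 1/16) = √(111/16) = √111/4 ≈ 2.6339)
T(Z) = √(7/(10*Z) + 41*Z/40) (T(Z) = √(Z + (Z + 28/Z)/40) = √(Z + (Z + 28/Z)*(1/40)) = √(Z + (Z/40 + 7/(10*Z))) = √(7/(10*Z) + 41*Z/40))
(-76*82 + T(q)) + 16706 = (-76*82 + √(280/((√111/4)) + 410*(√111/4))/20) + 16706 = (-6232 + √(280*(4*√111/111) + 205*√111/2)/20) + 16706 = (-6232 + √(1120*√111/111 + 205*√111/2)/20) + 16706 = (-6232 + √(24995*√111/222)/20) + 16706 = (-6232 + (2^(¼)*222^(¾)*(111*√49990)/49284)/20) + 16706 = (-6232 + 111^(¾)*√49990/4440) + 16706 = 10474 + 111^(¾)*√49990/4440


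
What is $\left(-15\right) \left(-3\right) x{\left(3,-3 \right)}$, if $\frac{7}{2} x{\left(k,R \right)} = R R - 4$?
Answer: $\frac{450}{7} \approx 64.286$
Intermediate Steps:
$x{\left(k,R \right)} = - \frac{8}{7} + \frac{2 R^{2}}{7}$ ($x{\left(k,R \right)} = \frac{2 \left(R R - 4\right)}{7} = \frac{2 \left(R^{2} - 4\right)}{7} = \frac{2 \left(-4 + R^{2}\right)}{7} = - \frac{8}{7} + \frac{2 R^{2}}{7}$)
$\left(-15\right) \left(-3\right) x{\left(3,-3 \right)} = \left(-15\right) \left(-3\right) \left(- \frac{8}{7} + \frac{2 \left(-3\right)^{2}}{7}\right) = 45 \left(- \frac{8}{7} + \frac{2}{7} \cdot 9\right) = 45 \left(- \frac{8}{7} + \frac{18}{7}\right) = 45 \cdot \frac{10}{7} = \frac{450}{7}$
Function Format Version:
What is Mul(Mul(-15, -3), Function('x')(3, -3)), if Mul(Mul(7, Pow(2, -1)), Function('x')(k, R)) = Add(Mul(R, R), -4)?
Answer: Rational(450, 7) ≈ 64.286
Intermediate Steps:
Function('x')(k, R) = Add(Rational(-8, 7), Mul(Rational(2, 7), Pow(R, 2))) (Function('x')(k, R) = Mul(Rational(2, 7), Add(Mul(R, R), -4)) = Mul(Rational(2, 7), Add(Pow(R, 2), -4)) = Mul(Rational(2, 7), Add(-4, Pow(R, 2))) = Add(Rational(-8, 7), Mul(Rational(2, 7), Pow(R, 2))))
Mul(Mul(-15, -3), Function('x')(3, -3)) = Mul(Mul(-15, -3), Add(Rational(-8, 7), Mul(Rational(2, 7), Pow(-3, 2)))) = Mul(45, Add(Rational(-8, 7), Mul(Rational(2, 7), 9))) = Mul(45, Add(Rational(-8, 7), Rational(18, 7))) = Mul(45, Rational(10, 7)) = Rational(450, 7)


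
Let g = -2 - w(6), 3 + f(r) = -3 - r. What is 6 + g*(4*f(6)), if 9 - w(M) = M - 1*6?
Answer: 534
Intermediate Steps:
w(M) = 15 - M (w(M) = 9 - (M - 1*6) = 9 - (M - 6) = 9 - (-6 + M) = 9 + (6 - M) = 15 - M)
f(r) = -6 - r (f(r) = -3 + (-3 - r) = -6 - r)
g = -11 (g = -2 - (15 - 1*6) = -2 - (15 - 6) = -2 - 1*9 = -2 - 9 = -11)
6 + g*(4*f(6)) = 6 - 44*(-6 - 1*6) = 6 - 44*(-6 - 6) = 6 - 44*(-12) = 6 - 11*(-48) = 6 + 528 = 534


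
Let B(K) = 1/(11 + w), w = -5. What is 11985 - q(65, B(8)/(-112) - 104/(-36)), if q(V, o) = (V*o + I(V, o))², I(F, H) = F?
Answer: -210783345865/4064256 ≈ -51863.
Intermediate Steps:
B(K) = ⅙ (B(K) = 1/(11 - 5) = 1/6 = ⅙)
q(V, o) = (V + V*o)² (q(V, o) = (V*o + V)² = (V + V*o)²)
11985 - q(65, B(8)/(-112) - 104/(-36)) = 11985 - 65²*(1 + ((⅙)/(-112) - 104/(-36)))² = 11985 - 4225*(1 + ((⅙)*(-1/112) - 104*(-1/36)))² = 11985 - 4225*(1 + (-1/672 + 26/9))² = 11985 - 4225*(1 + 5821/2016)² = 11985 - 4225*(7837/2016)² = 11985 - 4225*61418569/4064256 = 11985 - 1*259493454025/4064256 = 11985 - 259493454025/4064256 = -210783345865/4064256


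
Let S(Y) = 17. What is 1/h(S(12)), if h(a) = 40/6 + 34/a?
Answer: 3/26 ≈ 0.11538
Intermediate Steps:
h(a) = 20/3 + 34/a (h(a) = 40*(⅙) + 34/a = 20/3 + 34/a)
1/h(S(12)) = 1/(20/3 + 34/17) = 1/(20/3 + 34*(1/17)) = 1/(20/3 + 2) = 1/(26/3) = 3/26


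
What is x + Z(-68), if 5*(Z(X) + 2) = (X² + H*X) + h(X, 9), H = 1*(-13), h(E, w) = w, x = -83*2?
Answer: 4677/5 ≈ 935.40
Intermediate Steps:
x = -166
H = -13
Z(X) = -⅕ - 13*X/5 + X²/5 (Z(X) = -2 + ((X² - 13*X) + 9)/5 = -2 + (9 + X² - 13*X)/5 = -2 + (9/5 - 13*X/5 + X²/5) = -⅕ - 13*X/5 + X²/5)
x + Z(-68) = -166 + (-⅕ - 13/5*(-68) + (⅕)*(-68)²) = -166 + (-⅕ + 884/5 + (⅕)*4624) = -166 + (-⅕ + 884/5 + 4624/5) = -166 + 5507/5 = 4677/5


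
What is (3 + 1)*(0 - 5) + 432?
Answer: 412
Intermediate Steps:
(3 + 1)*(0 - 5) + 432 = 4*(-5) + 432 = -20 + 432 = 412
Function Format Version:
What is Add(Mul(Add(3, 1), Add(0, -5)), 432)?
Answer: 412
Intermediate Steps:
Add(Mul(Add(3, 1), Add(0, -5)), 432) = Add(Mul(4, -5), 432) = Add(-20, 432) = 412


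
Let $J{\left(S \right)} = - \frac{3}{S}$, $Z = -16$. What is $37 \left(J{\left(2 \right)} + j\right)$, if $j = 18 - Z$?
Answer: $\frac{2405}{2} \approx 1202.5$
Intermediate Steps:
$j = 34$ ($j = 18 - -16 = 18 + 16 = 34$)
$37 \left(J{\left(2 \right)} + j\right) = 37 \left(- \frac{3}{2} + 34\right) = 37 \cdot \frac{65}{2} = \frac{2405}{2}$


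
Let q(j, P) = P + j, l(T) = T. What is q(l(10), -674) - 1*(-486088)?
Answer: 485424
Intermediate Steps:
q(l(10), -674) - 1*(-486088) = (-674 + 10) - 1*(-486088) = -664 + 486088 = 485424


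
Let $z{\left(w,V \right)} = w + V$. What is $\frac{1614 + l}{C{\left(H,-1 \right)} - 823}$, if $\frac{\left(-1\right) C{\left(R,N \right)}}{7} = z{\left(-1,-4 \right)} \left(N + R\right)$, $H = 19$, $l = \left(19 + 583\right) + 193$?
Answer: $- \frac{2409}{193} \approx -12.482$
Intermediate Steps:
$l = 795$ ($l = 602 + 193 = 795$)
$z{\left(w,V \right)} = V + w$
$C{\left(R,N \right)} = 35 N + 35 R$ ($C{\left(R,N \right)} = - 7 \left(-4 - 1\right) \left(N + R\right) = - 7 \left(- 5 \left(N + R\right)\right) = - 7 \left(- 5 N - 5 R\right) = 35 N + 35 R$)
$\frac{1614 + l}{C{\left(H,-1 \right)} - 823} = \frac{1614 + 795}{\left(35 \left(-1\right) + 35 \cdot 19\right) - 823} = \frac{2409}{\left(-35 + 665\right) - 823} = \frac{2409}{630 - 823} = \frac{2409}{-193} = 2409 \left(- \frac{1}{193}\right) = - \frac{2409}{193}$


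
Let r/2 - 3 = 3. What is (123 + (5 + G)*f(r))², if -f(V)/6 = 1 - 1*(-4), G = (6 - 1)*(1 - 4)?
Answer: 178929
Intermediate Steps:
r = 12 (r = 6 + 2*3 = 6 + 6 = 12)
G = -15 (G = 5*(-3) = -15)
f(V) = -30 (f(V) = -6*(1 - 1*(-4)) = -6*(1 + 4) = -6*5 = -30)
(123 + (5 + G)*f(r))² = (123 + (5 - 15)*(-30))² = (123 - 10*(-30))² = (123 + 300)² = 423² = 178929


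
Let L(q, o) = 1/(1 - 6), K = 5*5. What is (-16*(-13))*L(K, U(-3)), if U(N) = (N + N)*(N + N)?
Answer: -208/5 ≈ -41.600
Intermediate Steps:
K = 25
U(N) = 4*N**2 (U(N) = (2*N)*(2*N) = 4*N**2)
L(q, o) = -1/5 (L(q, o) = 1/(-5) = -1/5)
(-16*(-13))*L(K, U(-3)) = -16*(-13)*(-1/5) = 208*(-1/5) = -208/5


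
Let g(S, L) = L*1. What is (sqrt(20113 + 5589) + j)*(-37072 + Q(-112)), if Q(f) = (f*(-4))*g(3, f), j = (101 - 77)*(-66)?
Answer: 138200832 - 87248*sqrt(25702) ≈ 1.2421e+8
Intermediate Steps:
g(S, L) = L
j = -1584 (j = 24*(-66) = -1584)
Q(f) = -4*f**2 (Q(f) = (f*(-4))*f = (-4*f)*f = -4*f**2)
(sqrt(20113 + 5589) + j)*(-37072 + Q(-112)) = (sqrt(20113 + 5589) - 1584)*(-37072 - 4*(-112)**2) = (sqrt(25702) - 1584)*(-37072 - 4*12544) = (-1584 + sqrt(25702))*(-37072 - 50176) = (-1584 + sqrt(25702))*(-87248) = 138200832 - 87248*sqrt(25702)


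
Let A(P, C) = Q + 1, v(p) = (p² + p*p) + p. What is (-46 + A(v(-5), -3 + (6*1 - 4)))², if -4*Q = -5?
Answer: 30625/16 ≈ 1914.1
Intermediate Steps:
v(p) = p + 2*p² (v(p) = (p² + p²) + p = 2*p² + p = p + 2*p²)
Q = 5/4 (Q = -¼*(-5) = 5/4 ≈ 1.2500)
A(P, C) = 9/4 (A(P, C) = 5/4 + 1 = 9/4)
(-46 + A(v(-5), -3 + (6*1 - 4)))² = (-46 + 9/4)² = (-175/4)² = 30625/16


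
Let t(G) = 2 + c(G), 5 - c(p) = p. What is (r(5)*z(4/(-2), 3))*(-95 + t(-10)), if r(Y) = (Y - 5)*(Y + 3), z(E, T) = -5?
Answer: 0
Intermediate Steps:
c(p) = 5 - p
r(Y) = (-5 + Y)*(3 + Y)
t(G) = 7 - G (t(G) = 2 + (5 - G) = 7 - G)
(r(5)*z(4/(-2), 3))*(-95 + t(-10)) = ((-15 + 5² - 2*5)*(-5))*(-95 + (7 - 1*(-10))) = ((-15 + 25 - 10)*(-5))*(-95 + (7 + 10)) = (0*(-5))*(-95 + 17) = 0*(-78) = 0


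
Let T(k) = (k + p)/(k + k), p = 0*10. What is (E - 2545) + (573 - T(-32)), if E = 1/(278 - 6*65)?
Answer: -220921/112 ≈ -1972.5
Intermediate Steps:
p = 0
T(k) = 1/2 (T(k) = (k + 0)/(k + k) = k/((2*k)) = k*(1/(2*k)) = 1/2)
E = -1/112 (E = 1/(278 - 390) = 1/(-112) = -1/112 ≈ -0.0089286)
(E - 2545) + (573 - T(-32)) = (-1/112 - 2545) + (573 - 1*1/2) = -285041/112 + (573 - 1/2) = -285041/112 + 1145/2 = -220921/112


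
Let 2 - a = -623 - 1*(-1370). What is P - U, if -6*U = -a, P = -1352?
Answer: -7367/6 ≈ -1227.8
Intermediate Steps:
a = -745 (a = 2 - (-623 - 1*(-1370)) = 2 - (-623 + 1370) = 2 - 1*747 = 2 - 747 = -745)
U = -745/6 (U = -(-1)*(-745)/6 = -⅙*745 = -745/6 ≈ -124.17)
P - U = -1352 - 1*(-745/6) = -1352 + 745/6 = -7367/6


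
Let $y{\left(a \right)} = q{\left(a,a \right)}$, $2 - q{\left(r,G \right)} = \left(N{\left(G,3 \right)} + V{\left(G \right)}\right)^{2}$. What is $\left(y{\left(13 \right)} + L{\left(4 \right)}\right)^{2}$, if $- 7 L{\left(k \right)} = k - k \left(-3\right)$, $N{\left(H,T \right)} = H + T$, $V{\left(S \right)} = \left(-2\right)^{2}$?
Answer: $\frac{7851204}{49} \approx 1.6023 \cdot 10^{5}$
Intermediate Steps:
$V{\left(S \right)} = 4$
$L{\left(k \right)} = - \frac{4 k}{7}$ ($L{\left(k \right)} = - \frac{k - k \left(-3\right)}{7} = - \frac{k - - 3 k}{7} = - \frac{k + 3 k}{7} = - \frac{4 k}{7}$)
$q{\left(r,G \right)} = 2 - \left(7 + G\right)^{2}$ ($q{\left(r,G \right)} = 2 - \left(\left(G + 3\right) + 4\right)^{2} = 2 - \left(\left(3 + G\right) + 4\right)^{2} = 2 - \left(7 + G\right)^{2}$)
$y{\left(a \right)} = 2 - \left(7 + a\right)^{2}$
$\left(y{\left(13 \right)} + L{\left(4 \right)}\right)^{2} = \left(\left(2 - \left(7 + 13\right)^{2}\right) - \frac{16}{7}\right)^{2} = \left(\left(2 - 20^{2}\right) - \frac{16}{7}\right)^{2} = \left(\left(2 - 400\right) - \frac{16}{7}\right)^{2} = \left(-398 - \frac{16}{7}\right)^{2} = \left(- \frac{2802}{7}\right)^{2} = \frac{7851204}{49}$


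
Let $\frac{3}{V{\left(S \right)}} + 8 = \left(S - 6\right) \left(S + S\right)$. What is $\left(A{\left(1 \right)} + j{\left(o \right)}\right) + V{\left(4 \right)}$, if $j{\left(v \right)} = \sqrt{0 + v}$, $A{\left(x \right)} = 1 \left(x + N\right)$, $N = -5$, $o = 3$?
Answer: $- \frac{33}{8} + \sqrt{3} \approx -2.3929$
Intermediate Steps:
$V{\left(S \right)} = \frac{3}{-8 + 2 S \left(-6 + S\right)}$ ($V{\left(S \right)} = \frac{3}{-8 + \left(S - 6\right) \left(S + S\right)} = \frac{3}{-8 + \left(-6 + S\right) 2 S} = \frac{3}{-8 + 2 S \left(-6 + S\right)}$)
$A{\left(x \right)} = -5 + x$ ($A{\left(x \right)} = 1 \left(x - 5\right) = 1 \left(-5 + x\right) = -5 + x$)
$j{\left(v \right)} = \sqrt{v}$
$\left(A{\left(1 \right)} + j{\left(o \right)}\right) + V{\left(4 \right)} = \left(\left(-5 + 1\right) + \sqrt{3}\right) + \frac{3}{2 \left(-4 + 4^{2} - 24\right)} = \left(-4 + \sqrt{3}\right) + \frac{3}{2 \left(-4 + 16 - 24\right)} = \left(-4 + \sqrt{3}\right) + \frac{3}{2 \left(-12\right)} = \left(-4 + \sqrt{3}\right) + \frac{3}{2} \left(- \frac{1}{12}\right) = \left(-4 + \sqrt{3}\right) - \frac{1}{8} = - \frac{33}{8} + \sqrt{3}$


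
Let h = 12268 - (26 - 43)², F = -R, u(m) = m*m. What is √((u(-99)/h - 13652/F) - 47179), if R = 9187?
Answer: 2*I*√120448204915709/101057 ≈ 217.2*I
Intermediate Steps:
u(m) = m²
F = -9187 (F = -1*9187 = -9187)
h = 11979 (h = 12268 - 1*(-17)² = 12268 - 1*289 = 12268 - 289 = 11979)
√((u(-99)/h - 13652/F) - 47179) = √(((-99)²/11979 - 13652/(-9187)) - 47179) = √((9801*(1/11979) - 13652*(-1/9187)) - 47179) = √((9/11 + 13652/9187) - 47179) = √(232855/101057 - 47179) = √(-4767535348/101057) = 2*I*√120448204915709/101057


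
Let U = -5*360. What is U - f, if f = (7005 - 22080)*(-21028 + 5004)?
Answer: -241563600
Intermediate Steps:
U = -1800
f = 241561800 (f = -15075*(-16024) = 241561800)
U - f = -1800 - 1*241561800 = -1800 - 241561800 = -241563600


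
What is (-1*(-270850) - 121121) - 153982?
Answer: -4253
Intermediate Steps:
(-1*(-270850) - 121121) - 153982 = (270850 - 121121) - 153982 = 149729 - 153982 = -4253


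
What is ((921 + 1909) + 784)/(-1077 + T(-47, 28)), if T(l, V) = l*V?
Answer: -3614/2393 ≈ -1.5102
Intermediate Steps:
T(l, V) = V*l
((921 + 1909) + 784)/(-1077 + T(-47, 28)) = ((921 + 1909) + 784)/(-1077 + 28*(-47)) = (2830 + 784)/(-1077 - 1316) = 3614/(-2393) = 3614*(-1/2393) = -3614/2393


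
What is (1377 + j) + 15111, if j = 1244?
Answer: 17732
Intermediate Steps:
(1377 + j) + 15111 = (1377 + 1244) + 15111 = 2621 + 15111 = 17732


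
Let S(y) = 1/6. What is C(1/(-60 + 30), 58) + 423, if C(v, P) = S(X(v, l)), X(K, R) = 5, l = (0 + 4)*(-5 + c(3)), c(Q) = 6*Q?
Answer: 2539/6 ≈ 423.17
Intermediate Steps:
l = 52 (l = (0 + 4)*(-5 + 6*3) = 4*(-5 + 18) = 4*13 = 52)
S(y) = ⅙
C(v, P) = ⅙
C(1/(-60 + 30), 58) + 423 = ⅙ + 423 = 2539/6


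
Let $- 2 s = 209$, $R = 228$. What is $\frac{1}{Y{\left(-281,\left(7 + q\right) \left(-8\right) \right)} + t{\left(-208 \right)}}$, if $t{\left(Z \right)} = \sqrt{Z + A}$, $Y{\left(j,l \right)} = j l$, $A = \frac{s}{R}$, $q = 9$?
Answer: $\frac{863232}{31048733579} - \frac{2 i \sqrt{30018}}{31048733579} \approx 2.7802 \cdot 10^{-5} - 1.116 \cdot 10^{-8} i$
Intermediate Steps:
$s = - \frac{209}{2}$ ($s = \left(- \frac{1}{2}\right) 209 = - \frac{209}{2} \approx -104.5$)
$A = - \frac{11}{24}$ ($A = - \frac{209}{2 \cdot 228} = \left(- \frac{209}{2}\right) \frac{1}{228} = - \frac{11}{24} \approx -0.45833$)
$t{\left(Z \right)} = \sqrt{- \frac{11}{24} + Z}$ ($t{\left(Z \right)} = \sqrt{Z - \frac{11}{24}} = \sqrt{- \frac{11}{24} + Z}$)
$\frac{1}{Y{\left(-281,\left(7 + q\right) \left(-8\right) \right)} + t{\left(-208 \right)}} = \frac{1}{- 281 \left(7 + 9\right) \left(-8\right) + \frac{\sqrt{-66 + 144 \left(-208\right)}}{12}} = \frac{1}{- 281 \cdot 16 \left(-8\right) + \frac{\sqrt{-66 - 29952}}{12}} = \frac{1}{\left(-281\right) \left(-128\right) + \frac{\sqrt{-30018}}{12}} = \frac{1}{35968 + \frac{i \sqrt{30018}}{12}}$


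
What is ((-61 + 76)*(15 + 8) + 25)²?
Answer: 136900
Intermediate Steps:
((-61 + 76)*(15 + 8) + 25)² = (15*23 + 25)² = (345 + 25)² = 370² = 136900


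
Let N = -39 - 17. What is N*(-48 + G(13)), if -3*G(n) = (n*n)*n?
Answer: 131096/3 ≈ 43699.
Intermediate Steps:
N = -56
G(n) = -n**3/3 (G(n) = -n*n*n/3 = -n**2*n/3 = -n**3/3)
N*(-48 + G(13)) = -56*(-48 - 1/3*13**3) = -56*(-48 - 1/3*2197) = -56*(-48 - 2197/3) = -56*(-2341/3) = 131096/3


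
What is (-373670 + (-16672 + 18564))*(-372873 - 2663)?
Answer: 139616023008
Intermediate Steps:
(-373670 + (-16672 + 18564))*(-372873 - 2663) = (-373670 + 1892)*(-375536) = -371778*(-375536) = 139616023008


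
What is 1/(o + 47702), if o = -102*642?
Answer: -1/17782 ≈ -5.6237e-5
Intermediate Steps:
o = -65484
1/(o + 47702) = 1/(-65484 + 47702) = 1/(-17782) = -1/17782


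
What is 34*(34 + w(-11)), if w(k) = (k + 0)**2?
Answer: 5270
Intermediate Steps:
w(k) = k**2
34*(34 + w(-11)) = 34*(34 + (-11)**2) = 34*(34 + 121) = 34*155 = 5270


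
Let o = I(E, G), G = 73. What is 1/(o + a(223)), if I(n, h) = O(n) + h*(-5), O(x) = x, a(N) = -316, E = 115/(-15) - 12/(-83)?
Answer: -249/171442 ≈ -0.0014524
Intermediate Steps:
E = -1873/249 (E = 115*(-1/15) - 12*(-1/83) = -23/3 + 12/83 = -1873/249 ≈ -7.5221)
I(n, h) = n - 5*h (I(n, h) = n + h*(-5) = n - 5*h)
o = -92758/249 (o = -1873/249 - 5*73 = -1873/249 - 365 = -92758/249 ≈ -372.52)
1/(o + a(223)) = 1/(-92758/249 - 316) = 1/(-171442/249) = -249/171442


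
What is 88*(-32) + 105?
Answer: -2711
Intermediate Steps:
88*(-32) + 105 = -2816 + 105 = -2711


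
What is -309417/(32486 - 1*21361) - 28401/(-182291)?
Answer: -56087973222/2027987375 ≈ -27.657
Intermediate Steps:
-309417/(32486 - 1*21361) - 28401/(-182291) = -309417/(32486 - 21361) - 28401*(-1/182291) = -309417/11125 + 28401/182291 = -56087973222/2027987375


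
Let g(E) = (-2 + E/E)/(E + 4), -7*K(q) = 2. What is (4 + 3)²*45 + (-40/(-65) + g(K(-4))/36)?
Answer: 2064449/936 ≈ 2205.6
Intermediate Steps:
K(q) = -2/7 (K(q) = -⅐*2 = -2/7)
g(E) = -1/(4 + E) (g(E) = (-2 + 1)/(4 + E) = -1/(4 + E))
(4 + 3)²*45 + (-40/(-65) + g(K(-4))/36) = (4 + 3)²*45 + (-40/(-65) - 1/(4 - 2/7)/36) = 7²*45 + (-40*(-1/65) - 1/26/7*(1/36)) = 49*45 + (8/13 - 1*7/26*(1/36)) = 2205 + (8/13 - 7/26*1/36) = 2205 + (8/13 - 7/936) = 2205 + 569/936 = 2064449/936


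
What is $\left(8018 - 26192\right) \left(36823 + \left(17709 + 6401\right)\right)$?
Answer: $-1107396342$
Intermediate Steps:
$\left(8018 - 26192\right) \left(36823 + \left(17709 + 6401\right)\right) = - 18174 \left(36823 + 24110\right) = \left(-18174\right) 60933 = -1107396342$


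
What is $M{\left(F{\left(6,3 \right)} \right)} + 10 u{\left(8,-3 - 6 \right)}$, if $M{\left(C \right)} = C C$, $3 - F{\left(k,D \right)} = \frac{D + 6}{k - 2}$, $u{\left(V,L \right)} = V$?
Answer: $\frac{1289}{16} \approx 80.563$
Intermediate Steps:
$F{\left(k,D \right)} = 3 - \frac{6 + D}{-2 + k}$ ($F{\left(k,D \right)} = 3 - \frac{D + 6}{k - 2} = 3 - \frac{6 + D}{-2 + k}$)
$M{\left(C \right)} = C^{2}$
$M{\left(F{\left(6,3 \right)} \right)} + 10 u{\left(8,-3 - 6 \right)} = \left(\frac{-12 - 3 + 3 \cdot 6}{-2 + 6}\right)^{2} + 10 \cdot 8 = \left(\frac{-12 - 3 + 18}{4}\right)^{2} + 80 = \left(\frac{1}{4} \cdot 3\right)^{2} + 80 = \left(\frac{3}{4}\right)^{2} + 80 = \frac{9}{16} + 80 = \frac{1289}{16}$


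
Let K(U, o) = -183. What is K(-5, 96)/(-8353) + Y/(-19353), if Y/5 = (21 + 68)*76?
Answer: -278956861/161655609 ≈ -1.7256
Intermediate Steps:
Y = 33820 (Y = 5*((21 + 68)*76) = 5*(89*76) = 5*6764 = 33820)
K(-5, 96)/(-8353) + Y/(-19353) = -183/(-8353) + 33820/(-19353) = -183*(-1/8353) + 33820*(-1/19353) = 183/8353 - 33820/19353 = -278956861/161655609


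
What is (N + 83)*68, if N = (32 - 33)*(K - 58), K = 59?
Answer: 5576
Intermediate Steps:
N = -1 (N = (32 - 33)*(59 - 58) = -1*1 = -1)
(N + 83)*68 = (-1 + 83)*68 = 82*68 = 5576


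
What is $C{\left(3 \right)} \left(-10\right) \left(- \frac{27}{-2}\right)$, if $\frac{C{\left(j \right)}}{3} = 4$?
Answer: $-1620$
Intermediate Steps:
$C{\left(j \right)} = 12$ ($C{\left(j \right)} = 3 \cdot 4 = 12$)
$C{\left(3 \right)} \left(-10\right) \left(- \frac{27}{-2}\right) = 12 \left(-10\right) \left(- \frac{27}{-2}\right) = - 120 \left(\left(-27\right) \left(- \frac{1}{2}\right)\right) = \left(-120\right) \frac{27}{2} = -1620$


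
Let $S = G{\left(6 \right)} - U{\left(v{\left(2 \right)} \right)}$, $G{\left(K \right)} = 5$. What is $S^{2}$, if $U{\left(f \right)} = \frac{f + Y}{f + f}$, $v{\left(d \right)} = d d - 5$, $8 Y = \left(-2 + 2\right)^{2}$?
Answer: $\frac{81}{4} \approx 20.25$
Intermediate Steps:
$Y = 0$ ($Y = \frac{\left(-2 + 2\right)^{2}}{8} = \frac{0^{2}}{8} = \frac{1}{8} \cdot 0 = 0$)
$v{\left(d \right)} = -5 + d^{2}$ ($v{\left(d \right)} = d^{2} - 5 = -5 + d^{2}$)
$U{\left(f \right)} = \frac{1}{2}$ ($U{\left(f \right)} = \frac{f + 0}{f + f} = \frac{f}{2 f} = f \frac{1}{2 f} = \frac{1}{2}$)
$S = \frac{9}{2}$ ($S = 5 - \frac{1}{2} = \frac{9}{2} \approx 4.5$)
$S^{2} = \left(\frac{9}{2}\right)^{2} = \frac{81}{4}$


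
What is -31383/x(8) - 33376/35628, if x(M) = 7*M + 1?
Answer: -93334663/169233 ≈ -551.52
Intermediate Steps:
x(M) = 1 + 7*M
-31383/x(8) - 33376/35628 = -31383/(1 + 7*8) - 33376/35628 = -31383/(1 + 56) - 33376*1/35628 = -31383/57 - 8344/8907 = -31383*1/57 - 8344/8907 = -10461/19 - 8344/8907 = -93334663/169233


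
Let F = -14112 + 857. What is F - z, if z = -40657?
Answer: 27402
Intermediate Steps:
F = -13255
F - z = -13255 - 1*(-40657) = -13255 + 40657 = 27402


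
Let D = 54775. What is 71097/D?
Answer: 71097/54775 ≈ 1.2980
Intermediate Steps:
71097/D = 71097/54775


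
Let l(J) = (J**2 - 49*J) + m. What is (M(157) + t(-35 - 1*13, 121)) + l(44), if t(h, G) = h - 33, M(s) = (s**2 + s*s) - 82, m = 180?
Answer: 49095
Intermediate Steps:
M(s) = -82 + 2*s**2 (M(s) = (s**2 + s**2) - 82 = 2*s**2 - 82 = -82 + 2*s**2)
t(h, G) = -33 + h
l(J) = 180 + J**2 - 49*J (l(J) = (J**2 - 49*J) + 180 = 180 + J**2 - 49*J)
(M(157) + t(-35 - 1*13, 121)) + l(44) = ((-82 + 2*157**2) + (-33 + (-35 - 1*13))) + (180 + 44**2 - 49*44) = ((-82 + 2*24649) + (-33 + (-35 - 13))) + (180 + 1936 - 2156) = ((-82 + 49298) + (-33 - 48)) - 40 = (49216 - 81) - 40 = 49135 - 40 = 49095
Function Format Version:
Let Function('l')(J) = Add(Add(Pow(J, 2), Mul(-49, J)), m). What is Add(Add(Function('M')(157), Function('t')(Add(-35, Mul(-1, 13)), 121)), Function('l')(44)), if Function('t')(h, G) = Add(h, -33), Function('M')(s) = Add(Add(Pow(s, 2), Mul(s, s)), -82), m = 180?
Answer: 49095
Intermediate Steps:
Function('M')(s) = Add(-82, Mul(2, Pow(s, 2))) (Function('M')(s) = Add(Add(Pow(s, 2), Pow(s, 2)), -82) = Add(Mul(2, Pow(s, 2)), -82) = Add(-82, Mul(2, Pow(s, 2))))
Function('t')(h, G) = Add(-33, h)
Function('l')(J) = Add(180, Pow(J, 2), Mul(-49, J)) (Function('l')(J) = Add(Add(Pow(J, 2), Mul(-49, J)), 180) = Add(180, Pow(J, 2), Mul(-49, J)))
Add(Add(Function('M')(157), Function('t')(Add(-35, Mul(-1, 13)), 121)), Function('l')(44)) = Add(Add(Add(-82, Mul(2, Pow(157, 2))), Add(-33, Add(-35, Mul(-1, 13)))), Add(180, Pow(44, 2), Mul(-49, 44))) = Add(Add(Add(-82, Mul(2, 24649)), Add(-33, Add(-35, -13))), Add(180, 1936, -2156)) = Add(Add(Add(-82, 49298), Add(-33, -48)), -40) = Add(Add(49216, -81), -40) = Add(49135, -40) = 49095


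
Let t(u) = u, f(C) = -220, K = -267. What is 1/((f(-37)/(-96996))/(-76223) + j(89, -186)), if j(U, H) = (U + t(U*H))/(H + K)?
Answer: 279098060577/10144259522380 ≈ 0.027513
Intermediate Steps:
j(U, H) = (U + H*U)/(-267 + H) (j(U, H) = (U + U*H)/(H - 267) = (U + H*U)/(-267 + H))
1/((f(-37)/(-96996))/(-76223) + j(89, -186)) = 1/(-220/(-96996)/(-76223) + 89*(1 - 186)/(-267 - 186)) = 1/(-220*(-1/96996)*(-1/76223) + 89*(-185)/(-453)) = 1/((55/24249)*(-1/76223) + 89*(-1/453)*(-185)) = 1/(-55/1848331527 + 16465/453) = 1/(10144259522380/279098060577) = 279098060577/10144259522380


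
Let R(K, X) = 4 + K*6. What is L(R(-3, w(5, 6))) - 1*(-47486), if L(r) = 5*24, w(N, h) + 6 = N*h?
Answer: 47606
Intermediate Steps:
w(N, h) = -6 + N*h
R(K, X) = 4 + 6*K
L(r) = 120
L(R(-3, w(5, 6))) - 1*(-47486) = 120 - 1*(-47486) = 120 + 47486 = 47606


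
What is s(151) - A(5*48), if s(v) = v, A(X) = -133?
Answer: 284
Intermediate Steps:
s(151) - A(5*48) = 151 - 1*(-133) = 151 + 133 = 284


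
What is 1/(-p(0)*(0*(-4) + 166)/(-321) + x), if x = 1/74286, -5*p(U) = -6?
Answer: 39743010/24663487 ≈ 1.6114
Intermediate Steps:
p(U) = 6/5 (p(U) = -1/5*(-6) = 6/5)
x = 1/74286 ≈ 1.3461e-5
1/(-p(0)*(0*(-4) + 166)/(-321) + x) = 1/(-6*(0*(-4) + 166)/(-321)/5 + 1/74286) = 1/(-6*(0 + 166)*(-1/321)/5 + 1/74286) = 1/(-6*166*(-1/321)/5 + 1/74286) = 1/(-6*(-166)/(5*321) + 1/74286) = 1/(-1*(-332/535) + 1/74286) = 1/(332/535 + 1/74286) = 1/(24663487/39743010) = 39743010/24663487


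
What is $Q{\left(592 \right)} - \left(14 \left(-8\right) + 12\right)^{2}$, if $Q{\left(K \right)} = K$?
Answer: $-9408$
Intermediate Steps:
$Q{\left(592 \right)} - \left(14 \left(-8\right) + 12\right)^{2} = 592 - \left(14 \left(-8\right) + 12\right)^{2} = 592 - \left(-112 + 12\right)^{2} = 592 - \left(-100\right)^{2} = 592 - 10000 = -9408$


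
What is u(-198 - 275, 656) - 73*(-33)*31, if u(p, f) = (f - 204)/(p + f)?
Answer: 13666709/183 ≈ 74682.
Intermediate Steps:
u(p, f) = (-204 + f)/(f + p)
u(-198 - 275, 656) - 73*(-33)*31 = (-204 + 656)/(656 + (-198 - 275)) - 73*(-33)*31 = 452/(656 - 473) - (-2409)*31 = 452/183 - 1*(-74679) = (1/183)*452 + 74679 = 452/183 + 74679 = 13666709/183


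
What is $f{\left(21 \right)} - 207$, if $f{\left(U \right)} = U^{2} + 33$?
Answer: $267$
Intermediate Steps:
$f{\left(U \right)} = 33 + U^{2}$
$f{\left(21 \right)} - 207 = \left(33 + 21^{2}\right) - 207 = \left(33 + 441\right) - 207 = 474 - 207 = 267$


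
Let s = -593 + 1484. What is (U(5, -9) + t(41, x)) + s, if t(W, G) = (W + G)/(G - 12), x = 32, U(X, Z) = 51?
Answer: 18913/20 ≈ 945.65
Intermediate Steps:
s = 891
t(W, G) = (G + W)/(-12 + G)
(U(5, -9) + t(41, x)) + s = (51 + (32 + 41)/(-12 + 32)) + 891 = (51 + 73/20) + 891 = 1093/20 + 891 = 18913/20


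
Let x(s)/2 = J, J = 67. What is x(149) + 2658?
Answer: 2792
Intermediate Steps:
x(s) = 134 (x(s) = 2*67 = 134)
x(149) + 2658 = 134 + 2658 = 2792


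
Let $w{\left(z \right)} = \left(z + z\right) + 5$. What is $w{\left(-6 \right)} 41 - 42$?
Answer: $-329$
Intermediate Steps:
$w{\left(z \right)} = 5 + 2 z$ ($w{\left(z \right)} = 2 z + 5 = 5 + 2 z$)
$w{\left(-6 \right)} 41 - 42 = \left(5 + 2 \left(-6\right)\right) 41 - 42 = \left(5 - 12\right) 41 - 42 = \left(-7\right) 41 - 42 = -287 - 42 = -329$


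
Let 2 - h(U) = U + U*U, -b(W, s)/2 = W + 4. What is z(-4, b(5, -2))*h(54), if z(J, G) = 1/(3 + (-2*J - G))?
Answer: -2968/29 ≈ -102.34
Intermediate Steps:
b(W, s) = -8 - 2*W (b(W, s) = -2*(W + 4) = -2*(4 + W) = -8 - 2*W)
h(U) = 2 - U - U² (h(U) = 2 - (U + U*U) = 2 - (U + U²) = 2 + (-U - U²) = 2 - U - U²)
z(J, G) = 1/(3 - G - 2*J) (z(J, G) = 1/(3 + (-G - 2*J)) = 1/(3 - G - 2*J))
z(-4, b(5, -2))*h(54) = (-1/(-3 + (-8 - 2*5) + 2*(-4)))*(2 - 1*54 - 1*54²) = (-1/(-3 + (-8 - 10) - 8))*(2 - 54 - 1*2916) = (-1/(-3 - 18 - 8))*(2 - 54 - 2916) = -1/(-29)*(-2968) = -1*(-1/29)*(-2968) = (1/29)*(-2968) = -2968/29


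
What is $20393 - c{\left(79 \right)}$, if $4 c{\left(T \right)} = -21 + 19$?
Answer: $\frac{40787}{2} \approx 20394.0$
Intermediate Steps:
$c{\left(T \right)} = - \frac{1}{2}$ ($c{\left(T \right)} = \frac{-21 + 19}{4} = \frac{1}{4} \left(-2\right) = - \frac{1}{2}$)
$20393 - c{\left(79 \right)} = 20393 - - \frac{1}{2} = 20393 + \frac{1}{2} = \frac{40787}{2}$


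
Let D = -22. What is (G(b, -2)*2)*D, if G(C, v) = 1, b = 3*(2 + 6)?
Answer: -44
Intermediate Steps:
b = 24 (b = 3*8 = 24)
(G(b, -2)*2)*D = (1*2)*(-22) = 2*(-22) = -44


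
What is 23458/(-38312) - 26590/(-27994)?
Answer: 90508207/268126532 ≈ 0.33756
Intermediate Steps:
23458/(-38312) - 26590/(-27994) = 23458*(-1/38312) - 26590*(-1/27994) = -11729/19156 + 13295/13997 = 90508207/268126532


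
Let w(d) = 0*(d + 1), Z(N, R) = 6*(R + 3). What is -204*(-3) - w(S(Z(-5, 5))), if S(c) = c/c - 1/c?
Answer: 612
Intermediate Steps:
Z(N, R) = 18 + 6*R (Z(N, R) = 6*(3 + R) = 18 + 6*R)
S(c) = 1 - 1/c
w(d) = 0 (w(d) = 0*(1 + d) = 0)
-204*(-3) - w(S(Z(-5, 5))) = -204*(-3) - 1*0 = 612 + 0 = 612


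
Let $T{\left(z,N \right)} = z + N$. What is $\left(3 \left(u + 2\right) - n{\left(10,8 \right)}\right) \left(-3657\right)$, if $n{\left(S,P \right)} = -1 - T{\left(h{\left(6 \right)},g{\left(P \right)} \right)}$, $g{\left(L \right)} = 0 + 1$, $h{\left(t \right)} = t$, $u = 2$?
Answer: $-73140$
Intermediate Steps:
$g{\left(L \right)} = 1$
$T{\left(z,N \right)} = N + z$
$n{\left(S,P \right)} = -8$ ($n{\left(S,P \right)} = -1 - \left(1 + 6\right) = -1 - 7 = -8$)
$\left(3 \left(u + 2\right) - n{\left(10,8 \right)}\right) \left(-3657\right) = \left(3 \left(2 + 2\right) - -8\right) \left(-3657\right) = \left(3 \cdot 4 + 8\right) \left(-3657\right) = \left(12 + 8\right) \left(-3657\right) = 20 \left(-3657\right) = -73140$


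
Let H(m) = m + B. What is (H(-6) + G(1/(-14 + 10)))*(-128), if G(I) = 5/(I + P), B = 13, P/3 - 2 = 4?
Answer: -66176/71 ≈ -932.06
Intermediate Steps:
P = 18 (P = 6 + 3*4 = 6 + 12 = 18)
G(I) = 5/(18 + I) (G(I) = 5/(I + 18) = 5/(18 + I))
H(m) = 13 + m (H(m) = m + 13 = 13 + m)
(H(-6) + G(1/(-14 + 10)))*(-128) = ((13 - 6) + 5/(18 + 1/(-14 + 10)))*(-128) = (7 + 5/(18 + 1/(-4)))*(-128) = (7 + 5/(18 - 1/4))*(-128) = (7 + 5/(71/4))*(-128) = (7 + 5*(4/71))*(-128) = (7 + 20/71)*(-128) = (517/71)*(-128) = -66176/71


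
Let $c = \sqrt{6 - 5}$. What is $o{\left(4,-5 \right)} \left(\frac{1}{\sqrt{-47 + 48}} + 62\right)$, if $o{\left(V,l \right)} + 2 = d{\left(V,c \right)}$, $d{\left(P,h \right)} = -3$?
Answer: $-315$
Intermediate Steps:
$c = 1$ ($c = \sqrt{1} = 1$)
$o{\left(V,l \right)} = -5$ ($o{\left(V,l \right)} = -2 - 3 = -5$)
$o{\left(4,-5 \right)} \left(\frac{1}{\sqrt{-47 + 48}} + 62\right) = - 5 \left(\frac{1}{\sqrt{-47 + 48}} + 62\right) = - 5 \left(\frac{1}{\sqrt{1}} + 62\right) = - 5 \left(1^{-1} + 62\right) = - 5 \left(1 + 62\right) = \left(-5\right) 63 = -315$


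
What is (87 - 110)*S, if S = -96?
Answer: 2208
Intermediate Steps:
(87 - 110)*S = (87 - 110)*(-96) = -23*(-96) = 2208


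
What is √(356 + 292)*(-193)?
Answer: -3474*√2 ≈ -4913.0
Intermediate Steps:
√(356 + 292)*(-193) = √648*(-193) = (18*√2)*(-193) = -3474*√2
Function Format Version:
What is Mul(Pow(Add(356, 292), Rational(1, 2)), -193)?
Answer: Mul(-3474, Pow(2, Rational(1, 2))) ≈ -4913.0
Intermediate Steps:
Mul(Pow(Add(356, 292), Rational(1, 2)), -193) = Mul(Pow(648, Rational(1, 2)), -193) = Mul(Mul(18, Pow(2, Rational(1, 2))), -193) = Mul(-3474, Pow(2, Rational(1, 2)))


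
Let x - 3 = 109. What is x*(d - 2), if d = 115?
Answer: 12656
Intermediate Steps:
x = 112 (x = 3 + 109 = 112)
x*(d - 2) = 112*(115 - 2) = 112*113 = 12656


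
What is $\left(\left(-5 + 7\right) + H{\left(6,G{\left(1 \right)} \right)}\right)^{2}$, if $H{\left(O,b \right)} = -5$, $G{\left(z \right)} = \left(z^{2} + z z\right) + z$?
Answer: $9$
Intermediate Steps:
$G{\left(z \right)} = z + 2 z^{2}$ ($G{\left(z \right)} = \left(z^{2} + z^{2}\right) + z = 2 z^{2} + z = z + 2 z^{2}$)
$\left(\left(-5 + 7\right) + H{\left(6,G{\left(1 \right)} \right)}\right)^{2} = \left(\left(-5 + 7\right) - 5\right)^{2} = \left(2 - 5\right)^{2} = \left(-3\right)^{2} = 9$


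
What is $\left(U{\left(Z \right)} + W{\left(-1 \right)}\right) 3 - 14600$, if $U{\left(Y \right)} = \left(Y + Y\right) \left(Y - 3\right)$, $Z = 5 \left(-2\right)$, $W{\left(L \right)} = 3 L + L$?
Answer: $-13832$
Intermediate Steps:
$W{\left(L \right)} = 4 L$
$Z = -10$
$U{\left(Y \right)} = 2 Y \left(-3 + Y\right)$
$\left(U{\left(Z \right)} + W{\left(-1 \right)}\right) 3 - 14600 = \left(2 \left(-10\right) \left(-3 - 10\right) + 4 \left(-1\right)\right) 3 - 14600 = \left(2 \left(-10\right) \left(-13\right) - 4\right) 3 - 14600 = \left(260 - 4\right) 3 - 14600 = 256 \cdot 3 - 14600 = 768 - 14600 = -13832$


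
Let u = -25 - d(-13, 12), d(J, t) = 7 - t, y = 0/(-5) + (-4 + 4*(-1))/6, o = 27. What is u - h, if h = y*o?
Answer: 16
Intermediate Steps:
y = -4/3 (y = 0*(-⅕) + (-4 - 4)*(⅙) = 0 - 8*⅙ = 0 - 4/3 = -4/3 ≈ -1.3333)
h = -36 (h = -4/3*27 = -36)
u = -20 (u = -25 - (7 - 1*12) = -25 - (7 - 12) = -25 - 1*(-5) = -25 + 5 = -20)
u - h = -20 - 1*(-36) = -20 + 36 = 16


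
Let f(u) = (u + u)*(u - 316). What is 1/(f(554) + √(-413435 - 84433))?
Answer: 9418/2483582053 - I*√124467/34770148742 ≈ 3.7921e-6 - 1.0147e-8*I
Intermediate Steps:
f(u) = 2*u*(-316 + u) (f(u) = (2*u)*(-316 + u) = 2*u*(-316 + u))
1/(f(554) + √(-413435 - 84433)) = 1/(2*554*(-316 + 554) + √(-413435 - 84433)) = 1/(2*554*238 + √(-497868)) = 1/(263704 + 2*I*√124467)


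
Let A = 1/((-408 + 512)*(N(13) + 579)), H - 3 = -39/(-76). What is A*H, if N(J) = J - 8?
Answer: 267/4615936 ≈ 5.7843e-5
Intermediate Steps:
N(J) = -8 + J
H = 267/76 (H = 3 - 39/(-76) = 3 - 39*(-1/76) = 3 + 39/76 = 267/76 ≈ 3.5132)
A = 1/60736 (A = 1/((-408 + 512)*((-8 + 13) + 579)) = 1/(104*(5 + 579)) = 1/(104*584) = 1/60736 ≈ 1.6465e-5)
A*H = (1/60736)*(267/76) = 267/4615936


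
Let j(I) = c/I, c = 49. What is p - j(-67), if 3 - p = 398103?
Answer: -26672651/67 ≈ -3.9810e+5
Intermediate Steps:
p = -398100 (p = 3 - 1*398103 = 3 - 398103 = -398100)
j(I) = 49/I
p - j(-67) = -398100 - 49/(-67) = -398100 - 49*(-1)/67 = -398100 - 1*(-49/67) = -398100 + 49/67 = -26672651/67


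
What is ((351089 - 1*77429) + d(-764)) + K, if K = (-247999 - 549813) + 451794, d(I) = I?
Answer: -73122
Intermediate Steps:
K = -346018 (K = -797812 + 451794 = -346018)
((351089 - 1*77429) + d(-764)) + K = ((351089 - 1*77429) - 764) - 346018 = ((351089 - 77429) - 764) - 346018 = (273660 - 764) - 346018 = 272896 - 346018 = -73122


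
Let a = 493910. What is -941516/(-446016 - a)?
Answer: 470758/469963 ≈ 1.0017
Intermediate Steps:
-941516/(-446016 - a) = -941516/(-446016 - 1*493910) = -941516/(-446016 - 493910) = -941516/(-939926) = -941516*(-1/939926) = 470758/469963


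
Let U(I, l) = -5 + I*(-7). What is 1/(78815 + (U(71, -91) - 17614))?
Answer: 1/60699 ≈ 1.6475e-5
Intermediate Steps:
U(I, l) = -5 - 7*I
1/(78815 + (U(71, -91) - 17614)) = 1/(78815 + ((-5 - 7*71) - 17614)) = 1/(78815 + ((-5 - 497) - 17614)) = 1/(78815 + (-502 - 17614)) = 1/(78815 - 18116) = 1/60699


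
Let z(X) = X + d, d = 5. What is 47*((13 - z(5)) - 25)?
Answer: -1034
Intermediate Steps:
z(X) = 5 + X (z(X) = X + 5 = 5 + X)
47*((13 - z(5)) - 25) = 47*((13 - (5 + 5)) - 25) = 47*((13 - 1*10) - 25) = 47*((13 - 10) - 25) = 47*(3 - 25) = 47*(-22) = -1034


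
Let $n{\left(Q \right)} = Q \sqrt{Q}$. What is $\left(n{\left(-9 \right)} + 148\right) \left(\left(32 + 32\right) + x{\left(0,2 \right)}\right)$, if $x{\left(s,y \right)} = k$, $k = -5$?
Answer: $8732 - 1593 i \approx 8732.0 - 1593.0 i$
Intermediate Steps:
$n{\left(Q \right)} = Q^{\frac{3}{2}}$
$x{\left(s,y \right)} = -5$
$\left(n{\left(-9 \right)} + 148\right) \left(\left(32 + 32\right) + x{\left(0,2 \right)}\right) = \left(\left(-9\right)^{\frac{3}{2}} + 148\right) \left(\left(32 + 32\right) - 5\right) = \left(- 27 i + 148\right) \left(64 - 5\right) = \left(148 - 27 i\right) 59 = 8732 - 1593 i$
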